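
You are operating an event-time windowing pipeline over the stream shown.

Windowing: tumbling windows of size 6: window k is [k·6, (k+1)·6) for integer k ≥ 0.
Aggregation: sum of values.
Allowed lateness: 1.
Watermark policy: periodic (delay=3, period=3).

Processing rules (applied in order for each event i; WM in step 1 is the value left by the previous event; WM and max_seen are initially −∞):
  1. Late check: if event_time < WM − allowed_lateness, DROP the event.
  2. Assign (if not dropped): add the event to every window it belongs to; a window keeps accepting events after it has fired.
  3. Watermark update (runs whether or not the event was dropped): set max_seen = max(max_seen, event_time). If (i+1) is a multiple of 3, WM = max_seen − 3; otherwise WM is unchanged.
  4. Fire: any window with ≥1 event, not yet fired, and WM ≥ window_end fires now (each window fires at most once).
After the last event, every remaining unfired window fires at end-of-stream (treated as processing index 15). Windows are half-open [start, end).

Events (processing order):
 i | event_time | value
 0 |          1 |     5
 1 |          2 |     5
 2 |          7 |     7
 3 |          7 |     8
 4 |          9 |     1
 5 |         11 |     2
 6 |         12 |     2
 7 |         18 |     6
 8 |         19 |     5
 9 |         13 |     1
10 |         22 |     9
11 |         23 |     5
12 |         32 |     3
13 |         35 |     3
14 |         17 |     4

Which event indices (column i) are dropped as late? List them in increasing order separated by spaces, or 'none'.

i=0 t=1 v=5: → [0,6); WM=−∞
i=1 t=2 v=5: → [0,6); WM=−∞
i=2 t=7 v=7: → [6,12); WM=4
i=3 t=7 v=8: → [6,12); WM=4
i=4 t=9 v=1: → [6,12); WM=4
i=5 t=11 v=2: → [6,12); WM=8; [0,6) fires=10
i=6 t=12 v=2: → [12,18); WM=8
i=7 t=18 v=6: → [18,24); WM=8
i=8 t=19 v=5: → [18,24); WM=16; [6,12) fires=18
i=9 t=13 v=1: DROP (t<16-1); WM=16
i=10 t=22 v=9: → [18,24); WM=16
i=11 t=23 v=5: → [18,24); WM=20; [12,18) fires=2
i=12 t=32 v=3: → [30,36); WM=20
i=13 t=35 v=3: → [30,36); WM=20
i=14 t=17 v=4: DROP (t<20-1); WM=32; [18,24) fires=25

9 14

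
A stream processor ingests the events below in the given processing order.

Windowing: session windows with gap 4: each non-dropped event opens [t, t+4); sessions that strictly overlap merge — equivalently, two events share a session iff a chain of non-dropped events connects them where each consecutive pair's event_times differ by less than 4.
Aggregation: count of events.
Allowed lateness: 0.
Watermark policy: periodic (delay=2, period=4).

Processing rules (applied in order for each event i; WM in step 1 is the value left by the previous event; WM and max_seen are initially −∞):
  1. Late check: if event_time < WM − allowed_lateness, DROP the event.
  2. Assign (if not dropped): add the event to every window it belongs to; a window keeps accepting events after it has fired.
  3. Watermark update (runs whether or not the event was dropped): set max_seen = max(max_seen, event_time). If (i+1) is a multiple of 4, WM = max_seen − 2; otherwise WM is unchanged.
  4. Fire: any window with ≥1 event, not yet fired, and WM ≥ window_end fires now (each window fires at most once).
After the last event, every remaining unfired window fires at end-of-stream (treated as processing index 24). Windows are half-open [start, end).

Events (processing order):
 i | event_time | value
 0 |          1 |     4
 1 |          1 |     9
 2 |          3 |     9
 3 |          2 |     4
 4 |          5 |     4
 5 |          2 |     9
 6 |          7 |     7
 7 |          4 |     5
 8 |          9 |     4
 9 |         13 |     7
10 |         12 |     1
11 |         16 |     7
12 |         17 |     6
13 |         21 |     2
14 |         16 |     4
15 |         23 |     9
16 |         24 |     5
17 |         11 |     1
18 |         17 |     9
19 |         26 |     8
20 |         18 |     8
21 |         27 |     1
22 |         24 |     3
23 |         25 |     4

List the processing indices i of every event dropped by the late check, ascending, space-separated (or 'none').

i=0 t=1 v=4: → [1,5); WM=−∞
i=1 t=1 v=9: → [1,5); WM=−∞
i=2 t=3 v=9: → [1,7); WM=−∞
i=3 t=2 v=4: → [1,7); WM=1
i=4 t=5 v=4: → [1,9); WM=1
i=5 t=2 v=9: → [1,9); WM=1
i=6 t=7 v=7: → [1,11); WM=1
i=7 t=4 v=5: → [1,11); WM=5
i=8 t=9 v=4: → [1,13); WM=5
i=9 t=13 v=7: → [13,17); WM=5
i=10 t=12 v=1: → [1,17); WM=5
i=11 t=16 v=7: → [1,20); WM=14
i=12 t=17 v=6: → [1,21); WM=14
i=13 t=21 v=2: → [21,25); WM=14
i=14 t=16 v=4: → [1,21); WM=14
i=15 t=23 v=9: → [21,27); WM=21
i=16 t=24 v=5: → [21,28); WM=21
i=17 t=11 v=1: DROP (t<21-0); WM=21
i=18 t=17 v=9: DROP (t<21-0); WM=21
i=19 t=26 v=8: → [21,30); WM=24
i=20 t=18 v=8: DROP (t<24-0); WM=24
i=21 t=27 v=1: → [21,31); WM=24
i=22 t=24 v=3: → [21,31); WM=24
i=23 t=25 v=4: → [21,31); WM=25

17 18 20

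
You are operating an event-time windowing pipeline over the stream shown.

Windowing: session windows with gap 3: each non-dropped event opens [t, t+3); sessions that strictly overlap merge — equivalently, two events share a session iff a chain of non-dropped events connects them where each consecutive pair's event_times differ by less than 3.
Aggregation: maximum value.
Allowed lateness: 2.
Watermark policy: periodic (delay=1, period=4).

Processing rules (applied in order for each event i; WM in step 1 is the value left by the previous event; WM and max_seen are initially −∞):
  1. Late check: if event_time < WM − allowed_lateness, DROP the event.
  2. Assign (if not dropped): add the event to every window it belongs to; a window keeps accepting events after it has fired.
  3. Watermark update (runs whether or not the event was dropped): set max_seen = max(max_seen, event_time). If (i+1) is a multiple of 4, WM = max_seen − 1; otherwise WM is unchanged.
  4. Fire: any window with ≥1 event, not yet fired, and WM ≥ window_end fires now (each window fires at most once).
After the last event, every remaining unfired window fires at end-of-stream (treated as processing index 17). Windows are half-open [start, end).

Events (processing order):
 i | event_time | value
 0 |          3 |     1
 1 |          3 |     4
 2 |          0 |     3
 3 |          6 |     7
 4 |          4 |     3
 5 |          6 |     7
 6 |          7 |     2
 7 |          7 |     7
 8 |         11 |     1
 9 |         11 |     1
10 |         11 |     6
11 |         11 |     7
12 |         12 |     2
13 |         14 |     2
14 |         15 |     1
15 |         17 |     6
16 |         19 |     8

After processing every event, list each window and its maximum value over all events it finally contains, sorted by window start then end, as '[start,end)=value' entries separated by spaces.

[0,3)=3 [3,10)=7 [11,22)=8

i=0 t=3 v=1: → [3,6); WM=−∞
i=1 t=3 v=4: → [3,6); WM=−∞
i=2 t=0 v=3: → [0,3); WM=−∞
i=3 t=6 v=7: → [6,9); WM=5
i=4 t=4 v=3: → [3,9); WM=5
i=5 t=6 v=7: → [3,9); WM=5
i=6 t=7 v=2: → [3,10); WM=5
i=7 t=7 v=7: → [3,10); WM=6
i=8 t=11 v=1: → [11,14); WM=6
i=9 t=11 v=1: → [11,14); WM=6
i=10 t=11 v=6: → [11,14); WM=6
i=11 t=11 v=7: → [11,14); WM=10
i=12 t=12 v=2: → [11,15); WM=10
i=13 t=14 v=2: → [11,17); WM=10
i=14 t=15 v=1: → [11,18); WM=10
i=15 t=17 v=6: → [11,20); WM=16
i=16 t=19 v=8: → [11,22); WM=16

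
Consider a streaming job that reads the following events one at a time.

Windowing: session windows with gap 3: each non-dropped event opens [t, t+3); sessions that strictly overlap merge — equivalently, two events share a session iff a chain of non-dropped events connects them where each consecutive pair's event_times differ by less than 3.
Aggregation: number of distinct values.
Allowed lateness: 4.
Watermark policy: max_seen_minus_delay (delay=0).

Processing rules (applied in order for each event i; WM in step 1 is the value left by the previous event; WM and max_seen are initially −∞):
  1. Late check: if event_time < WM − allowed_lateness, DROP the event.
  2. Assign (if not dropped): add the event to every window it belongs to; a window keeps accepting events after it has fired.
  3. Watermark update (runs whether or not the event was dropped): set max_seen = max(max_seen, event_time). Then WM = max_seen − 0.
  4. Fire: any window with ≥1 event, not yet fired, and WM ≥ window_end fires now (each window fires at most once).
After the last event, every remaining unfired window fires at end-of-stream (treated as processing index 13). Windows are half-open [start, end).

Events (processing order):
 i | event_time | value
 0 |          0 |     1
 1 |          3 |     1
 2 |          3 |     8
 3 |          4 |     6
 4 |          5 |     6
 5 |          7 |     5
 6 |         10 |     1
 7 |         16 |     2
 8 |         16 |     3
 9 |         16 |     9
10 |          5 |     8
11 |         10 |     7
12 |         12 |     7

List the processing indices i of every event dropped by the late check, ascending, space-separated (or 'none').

10 11

i=0 t=0 v=1: → [0,3); WM=0
i=1 t=3 v=1: → [3,6); WM=3
i=2 t=3 v=8: → [3,6); WM=3
i=3 t=4 v=6: → [3,7); WM=4
i=4 t=5 v=6: → [3,8); WM=5
i=5 t=7 v=5: → [3,10); WM=7
i=6 t=10 v=1: → [10,13); WM=10
i=7 t=16 v=2: → [16,19); WM=16
i=8 t=16 v=3: → [16,19); WM=16
i=9 t=16 v=9: → [16,19); WM=16
i=10 t=5 v=8: DROP (t<16-4); WM=16
i=11 t=10 v=7: DROP (t<16-4); WM=16
i=12 t=12 v=7: → [10,15); WM=16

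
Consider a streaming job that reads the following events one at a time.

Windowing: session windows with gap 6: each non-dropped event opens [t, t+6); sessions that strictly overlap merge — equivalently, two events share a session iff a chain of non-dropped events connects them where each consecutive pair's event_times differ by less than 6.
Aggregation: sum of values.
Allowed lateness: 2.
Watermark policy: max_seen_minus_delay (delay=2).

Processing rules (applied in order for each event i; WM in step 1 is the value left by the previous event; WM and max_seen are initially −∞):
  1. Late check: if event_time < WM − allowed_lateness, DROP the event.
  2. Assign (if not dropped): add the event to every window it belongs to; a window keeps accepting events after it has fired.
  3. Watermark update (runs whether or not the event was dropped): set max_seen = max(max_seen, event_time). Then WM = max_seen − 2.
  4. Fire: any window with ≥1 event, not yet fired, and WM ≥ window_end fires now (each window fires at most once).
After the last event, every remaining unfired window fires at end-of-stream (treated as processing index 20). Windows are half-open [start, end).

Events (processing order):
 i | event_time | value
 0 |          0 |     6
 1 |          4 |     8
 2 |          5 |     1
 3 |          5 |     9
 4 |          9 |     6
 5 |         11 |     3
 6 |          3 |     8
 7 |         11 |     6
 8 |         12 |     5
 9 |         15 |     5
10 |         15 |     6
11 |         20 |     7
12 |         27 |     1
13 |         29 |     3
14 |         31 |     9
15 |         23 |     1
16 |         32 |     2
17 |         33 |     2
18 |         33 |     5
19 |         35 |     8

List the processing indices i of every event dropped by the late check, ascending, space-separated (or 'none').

6 15

i=0 t=0 v=6: → [0,6); WM=-2
i=1 t=4 v=8: → [0,10); WM=2
i=2 t=5 v=1: → [0,11); WM=3
i=3 t=5 v=9: → [0,11); WM=3
i=4 t=9 v=6: → [0,15); WM=7
i=5 t=11 v=3: → [0,17); WM=9
i=6 t=3 v=8: DROP (t<9-2); WM=9
i=7 t=11 v=6: → [0,17); WM=9
i=8 t=12 v=5: → [0,18); WM=10
i=9 t=15 v=5: → [0,21); WM=13
i=10 t=15 v=6: → [0,21); WM=13
i=11 t=20 v=7: → [0,26); WM=18
i=12 t=27 v=1: → [27,33); WM=25
i=13 t=29 v=3: → [27,35); WM=27
i=14 t=31 v=9: → [27,37); WM=29
i=15 t=23 v=1: DROP (t<29-2); WM=29
i=16 t=32 v=2: → [27,38); WM=30
i=17 t=33 v=2: → [27,39); WM=31
i=18 t=33 v=5: → [27,39); WM=31
i=19 t=35 v=8: → [27,41); WM=33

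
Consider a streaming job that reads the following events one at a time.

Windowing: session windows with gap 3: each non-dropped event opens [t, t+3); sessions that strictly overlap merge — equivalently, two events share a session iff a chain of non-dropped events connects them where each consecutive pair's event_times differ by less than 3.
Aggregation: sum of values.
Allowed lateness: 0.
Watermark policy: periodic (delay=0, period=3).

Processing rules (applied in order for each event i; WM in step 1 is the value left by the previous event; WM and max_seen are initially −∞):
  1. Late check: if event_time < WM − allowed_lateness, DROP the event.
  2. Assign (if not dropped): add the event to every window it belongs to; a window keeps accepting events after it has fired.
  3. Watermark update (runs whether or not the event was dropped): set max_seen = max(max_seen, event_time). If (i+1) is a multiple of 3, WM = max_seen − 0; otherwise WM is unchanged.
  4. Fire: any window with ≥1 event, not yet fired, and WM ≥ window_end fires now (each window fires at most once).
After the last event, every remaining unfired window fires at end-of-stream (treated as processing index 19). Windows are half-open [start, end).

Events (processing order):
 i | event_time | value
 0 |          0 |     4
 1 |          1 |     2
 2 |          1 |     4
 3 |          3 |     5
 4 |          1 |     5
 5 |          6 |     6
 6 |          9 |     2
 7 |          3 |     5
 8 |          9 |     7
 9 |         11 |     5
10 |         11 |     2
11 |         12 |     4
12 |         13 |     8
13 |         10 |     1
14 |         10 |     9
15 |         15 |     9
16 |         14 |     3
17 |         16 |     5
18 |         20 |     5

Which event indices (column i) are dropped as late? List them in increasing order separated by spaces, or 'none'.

i=0 t=0 v=4: → [0,3); WM=−∞
i=1 t=1 v=2: → [0,4); WM=−∞
i=2 t=1 v=4: → [0,4); WM=1
i=3 t=3 v=5: → [0,6); WM=1
i=4 t=1 v=5: → [0,6); WM=1
i=5 t=6 v=6: → [6,9); WM=6
i=6 t=9 v=2: → [9,12); WM=6
i=7 t=3 v=5: DROP (t<6-0); WM=6
i=8 t=9 v=7: → [9,12); WM=9
i=9 t=11 v=5: → [9,14); WM=9
i=10 t=11 v=2: → [9,14); WM=9
i=11 t=12 v=4: → [9,15); WM=12
i=12 t=13 v=8: → [9,16); WM=12
i=13 t=10 v=1: DROP (t<12-0); WM=12
i=14 t=10 v=9: DROP (t<12-0); WM=13
i=15 t=15 v=9: → [9,18); WM=13
i=16 t=14 v=3: → [9,18); WM=13
i=17 t=16 v=5: → [9,19); WM=16
i=18 t=20 v=5: → [20,23); WM=16

7 13 14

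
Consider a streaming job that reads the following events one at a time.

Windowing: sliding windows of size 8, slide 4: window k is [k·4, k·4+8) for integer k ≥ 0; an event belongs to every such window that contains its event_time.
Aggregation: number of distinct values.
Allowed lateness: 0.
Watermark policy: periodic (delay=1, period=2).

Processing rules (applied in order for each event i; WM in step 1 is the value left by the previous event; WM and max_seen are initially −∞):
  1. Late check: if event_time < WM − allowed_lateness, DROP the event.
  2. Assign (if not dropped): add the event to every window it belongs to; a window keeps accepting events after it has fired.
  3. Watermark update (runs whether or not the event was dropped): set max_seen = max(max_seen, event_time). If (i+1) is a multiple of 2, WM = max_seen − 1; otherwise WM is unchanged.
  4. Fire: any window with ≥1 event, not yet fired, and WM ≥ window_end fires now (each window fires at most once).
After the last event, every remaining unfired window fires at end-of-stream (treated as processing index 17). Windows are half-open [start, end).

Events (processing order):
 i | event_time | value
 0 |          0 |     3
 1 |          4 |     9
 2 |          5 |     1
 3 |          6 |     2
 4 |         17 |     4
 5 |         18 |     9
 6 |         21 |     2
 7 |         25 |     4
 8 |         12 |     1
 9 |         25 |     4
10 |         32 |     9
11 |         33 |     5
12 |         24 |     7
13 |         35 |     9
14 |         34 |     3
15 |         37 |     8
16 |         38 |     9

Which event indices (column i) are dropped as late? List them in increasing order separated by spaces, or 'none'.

i=0 t=0 v=3: → [0,8); WM=−∞
i=1 t=4 v=9: → [4,12),[0,8); WM=3
i=2 t=5 v=1: → [4,12),[0,8); WM=3
i=3 t=6 v=2: → [4,12),[0,8); WM=5
i=4 t=17 v=4: → [16,24),[12,20); WM=5
i=5 t=18 v=9: → [16,24),[12,20); WM=17; [0,8) fires=4 [4,12) fires=3
i=6 t=21 v=2: → [20,28),[16,24); WM=17
i=7 t=25 v=4: → [24,32),[20,28); WM=24; [12,20) fires=2 [16,24) fires=3
i=8 t=12 v=1: DROP (t<24-0); WM=24
i=9 t=25 v=4: → [24,32),[20,28); WM=24
i=10 t=32 v=9: → [32,40),[28,36); WM=24
i=11 t=33 v=5: → [32,40),[28,36); WM=32; [20,28) fires=2 [24,32) fires=1
i=12 t=24 v=7: DROP (t<32-0); WM=32
i=13 t=35 v=9: → [32,40),[28,36); WM=34
i=14 t=34 v=3: → [32,40),[28,36); WM=34
i=15 t=37 v=8: → [36,44),[32,40); WM=36; [28,36) fires=3
i=16 t=38 v=9: → [36,44),[32,40); WM=36

8 12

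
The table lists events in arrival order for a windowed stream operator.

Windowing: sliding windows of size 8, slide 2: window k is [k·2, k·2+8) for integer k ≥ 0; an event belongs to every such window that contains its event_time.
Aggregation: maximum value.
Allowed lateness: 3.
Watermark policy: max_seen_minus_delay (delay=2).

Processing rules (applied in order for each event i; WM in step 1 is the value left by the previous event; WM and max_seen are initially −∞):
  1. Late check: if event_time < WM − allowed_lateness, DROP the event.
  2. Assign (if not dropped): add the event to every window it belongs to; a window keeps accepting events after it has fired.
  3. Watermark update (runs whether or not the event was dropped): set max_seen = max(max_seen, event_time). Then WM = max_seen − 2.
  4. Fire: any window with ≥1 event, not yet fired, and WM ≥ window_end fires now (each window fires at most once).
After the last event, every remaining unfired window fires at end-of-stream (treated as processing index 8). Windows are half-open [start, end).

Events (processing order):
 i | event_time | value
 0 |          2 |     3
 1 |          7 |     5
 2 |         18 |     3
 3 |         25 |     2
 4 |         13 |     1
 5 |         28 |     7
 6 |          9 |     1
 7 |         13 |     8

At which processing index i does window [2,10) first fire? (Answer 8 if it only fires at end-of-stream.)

i=0 t=2 v=3: → [2,10),[0,8); WM=0
i=1 t=7 v=5: → [6,14),[4,12),[2,10),[0,8); WM=5
i=2 t=18 v=3: → [18,26),[16,24),[14,22),[12,20); WM=16; [0,8) fires=5 [2,10) fires=5 [4,12) fires=5 [6,14) fires=5
i=3 t=25 v=2: → [24,32),[22,30),[20,28),[18,26); WM=23; [12,20) fires=3 [14,22) fires=3
i=4 t=13 v=1: DROP (t<23-3); WM=23
i=5 t=28 v=7: → [28,36),[26,34),[24,32),[22,30); WM=26; [16,24) fires=3 [18,26) fires=3
i=6 t=9 v=1: DROP (t<26-3); WM=26
i=7 t=13 v=8: DROP (t<26-3); WM=26

2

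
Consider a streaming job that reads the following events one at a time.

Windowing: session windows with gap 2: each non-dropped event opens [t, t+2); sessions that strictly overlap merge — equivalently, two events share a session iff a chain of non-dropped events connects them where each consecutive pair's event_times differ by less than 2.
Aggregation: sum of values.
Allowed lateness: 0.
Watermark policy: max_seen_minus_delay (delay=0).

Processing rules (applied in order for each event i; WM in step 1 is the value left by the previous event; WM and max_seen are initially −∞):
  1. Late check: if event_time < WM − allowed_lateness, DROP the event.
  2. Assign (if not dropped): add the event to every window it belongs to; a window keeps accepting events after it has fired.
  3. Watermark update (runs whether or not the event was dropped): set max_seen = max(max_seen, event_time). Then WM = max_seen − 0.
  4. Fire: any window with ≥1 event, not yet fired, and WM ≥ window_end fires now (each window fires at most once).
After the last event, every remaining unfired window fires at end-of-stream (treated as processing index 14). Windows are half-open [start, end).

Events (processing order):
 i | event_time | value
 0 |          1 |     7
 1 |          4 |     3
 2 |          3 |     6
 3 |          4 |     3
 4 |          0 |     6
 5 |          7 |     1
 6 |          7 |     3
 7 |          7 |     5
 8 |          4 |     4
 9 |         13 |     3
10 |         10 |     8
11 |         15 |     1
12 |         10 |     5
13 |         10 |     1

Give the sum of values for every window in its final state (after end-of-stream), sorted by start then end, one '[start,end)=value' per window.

i=0 t=1 v=7: → [1,3); WM=1
i=1 t=4 v=3: → [4,6); WM=4
i=2 t=3 v=6: DROP (t<4-0); WM=4
i=3 t=4 v=3: → [4,6); WM=4
i=4 t=0 v=6: DROP (t<4-0); WM=4
i=5 t=7 v=1: → [7,9); WM=7
i=6 t=7 v=3: → [7,9); WM=7
i=7 t=7 v=5: → [7,9); WM=7
i=8 t=4 v=4: DROP (t<7-0); WM=7
i=9 t=13 v=3: → [13,15); WM=13
i=10 t=10 v=8: DROP (t<13-0); WM=13
i=11 t=15 v=1: → [15,17); WM=15
i=12 t=10 v=5: DROP (t<15-0); WM=15
i=13 t=10 v=1: DROP (t<15-0); WM=15

[1,3)=7 [4,6)=6 [7,9)=9 [13,15)=3 [15,17)=1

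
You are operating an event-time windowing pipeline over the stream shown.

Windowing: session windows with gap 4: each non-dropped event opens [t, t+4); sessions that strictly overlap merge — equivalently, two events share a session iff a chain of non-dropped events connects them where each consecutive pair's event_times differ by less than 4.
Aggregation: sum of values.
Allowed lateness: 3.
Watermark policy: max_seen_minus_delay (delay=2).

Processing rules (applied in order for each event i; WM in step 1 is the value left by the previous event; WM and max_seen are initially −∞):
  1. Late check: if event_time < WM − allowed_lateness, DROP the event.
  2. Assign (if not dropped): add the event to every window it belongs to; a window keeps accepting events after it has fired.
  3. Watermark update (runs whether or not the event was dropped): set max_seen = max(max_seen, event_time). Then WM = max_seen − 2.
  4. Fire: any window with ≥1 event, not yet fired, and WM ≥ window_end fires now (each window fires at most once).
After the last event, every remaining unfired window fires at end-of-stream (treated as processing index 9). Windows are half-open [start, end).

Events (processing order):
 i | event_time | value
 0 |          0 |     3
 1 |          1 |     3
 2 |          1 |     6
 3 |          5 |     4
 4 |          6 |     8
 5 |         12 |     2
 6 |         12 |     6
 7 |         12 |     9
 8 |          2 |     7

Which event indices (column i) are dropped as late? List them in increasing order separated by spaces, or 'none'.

i=0 t=0 v=3: → [0,4); WM=-2
i=1 t=1 v=3: → [0,5); WM=-1
i=2 t=1 v=6: → [0,5); WM=-1
i=3 t=5 v=4: → [5,9); WM=3
i=4 t=6 v=8: → [5,10); WM=4
i=5 t=12 v=2: → [12,16); WM=10
i=6 t=12 v=6: → [12,16); WM=10
i=7 t=12 v=9: → [12,16); WM=10
i=8 t=2 v=7: DROP (t<10-3); WM=10

8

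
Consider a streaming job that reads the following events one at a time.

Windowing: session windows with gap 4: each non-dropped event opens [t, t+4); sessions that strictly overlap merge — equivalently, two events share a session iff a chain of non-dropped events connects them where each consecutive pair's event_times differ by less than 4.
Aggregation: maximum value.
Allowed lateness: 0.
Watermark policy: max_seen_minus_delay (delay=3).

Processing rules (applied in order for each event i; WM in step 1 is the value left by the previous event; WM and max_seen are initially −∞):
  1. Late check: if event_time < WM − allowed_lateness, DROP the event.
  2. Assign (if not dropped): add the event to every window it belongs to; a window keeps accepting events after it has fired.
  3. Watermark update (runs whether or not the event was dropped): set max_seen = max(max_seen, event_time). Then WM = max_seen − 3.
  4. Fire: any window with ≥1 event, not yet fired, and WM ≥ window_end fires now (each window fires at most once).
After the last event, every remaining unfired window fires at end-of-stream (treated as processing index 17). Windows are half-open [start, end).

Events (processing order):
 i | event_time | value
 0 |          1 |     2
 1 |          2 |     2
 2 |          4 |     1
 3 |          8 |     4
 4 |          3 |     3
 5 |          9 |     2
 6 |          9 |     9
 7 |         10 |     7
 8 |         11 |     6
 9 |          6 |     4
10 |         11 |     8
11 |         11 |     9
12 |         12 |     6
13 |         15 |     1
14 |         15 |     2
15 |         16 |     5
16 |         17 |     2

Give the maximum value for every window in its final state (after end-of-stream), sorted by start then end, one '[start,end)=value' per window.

i=0 t=1 v=2: → [1,5); WM=-2
i=1 t=2 v=2: → [1,6); WM=-1
i=2 t=4 v=1: → [1,8); WM=1
i=3 t=8 v=4: → [8,12); WM=5
i=4 t=3 v=3: DROP (t<5-0); WM=5
i=5 t=9 v=2: → [8,13); WM=6
i=6 t=9 v=9: → [8,13); WM=6
i=7 t=10 v=7: → [8,14); WM=7
i=8 t=11 v=6: → [8,15); WM=8
i=9 t=6 v=4: DROP (t<8-0); WM=8
i=10 t=11 v=8: → [8,15); WM=8
i=11 t=11 v=9: → [8,15); WM=8
i=12 t=12 v=6: → [8,16); WM=9
i=13 t=15 v=1: → [8,19); WM=12
i=14 t=15 v=2: → [8,19); WM=12
i=15 t=16 v=5: → [8,20); WM=13
i=16 t=17 v=2: → [8,21); WM=14

[1,8)=2 [8,21)=9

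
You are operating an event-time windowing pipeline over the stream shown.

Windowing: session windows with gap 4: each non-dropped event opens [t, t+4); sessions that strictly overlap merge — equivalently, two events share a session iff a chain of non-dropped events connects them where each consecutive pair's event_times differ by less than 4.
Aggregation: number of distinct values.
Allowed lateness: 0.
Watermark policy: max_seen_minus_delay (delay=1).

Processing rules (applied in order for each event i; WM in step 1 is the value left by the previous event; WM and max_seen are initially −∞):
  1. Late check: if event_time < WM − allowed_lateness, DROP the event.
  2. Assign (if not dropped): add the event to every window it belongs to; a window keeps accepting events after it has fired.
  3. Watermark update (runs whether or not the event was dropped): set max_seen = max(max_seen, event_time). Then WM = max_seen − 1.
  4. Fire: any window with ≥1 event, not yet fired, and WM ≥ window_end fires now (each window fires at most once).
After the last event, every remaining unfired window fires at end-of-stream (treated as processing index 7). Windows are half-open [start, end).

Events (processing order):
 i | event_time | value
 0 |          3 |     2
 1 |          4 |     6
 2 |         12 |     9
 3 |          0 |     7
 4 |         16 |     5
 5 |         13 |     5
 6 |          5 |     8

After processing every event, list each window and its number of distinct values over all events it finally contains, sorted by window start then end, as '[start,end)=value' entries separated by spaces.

[3,8)=2 [12,16)=1 [16,20)=1

i=0 t=3 v=2: → [3,7); WM=2
i=1 t=4 v=6: → [3,8); WM=3
i=2 t=12 v=9: → [12,16); WM=11
i=3 t=0 v=7: DROP (t<11-0); WM=11
i=4 t=16 v=5: → [16,20); WM=15
i=5 t=13 v=5: DROP (t<15-0); WM=15
i=6 t=5 v=8: DROP (t<15-0); WM=15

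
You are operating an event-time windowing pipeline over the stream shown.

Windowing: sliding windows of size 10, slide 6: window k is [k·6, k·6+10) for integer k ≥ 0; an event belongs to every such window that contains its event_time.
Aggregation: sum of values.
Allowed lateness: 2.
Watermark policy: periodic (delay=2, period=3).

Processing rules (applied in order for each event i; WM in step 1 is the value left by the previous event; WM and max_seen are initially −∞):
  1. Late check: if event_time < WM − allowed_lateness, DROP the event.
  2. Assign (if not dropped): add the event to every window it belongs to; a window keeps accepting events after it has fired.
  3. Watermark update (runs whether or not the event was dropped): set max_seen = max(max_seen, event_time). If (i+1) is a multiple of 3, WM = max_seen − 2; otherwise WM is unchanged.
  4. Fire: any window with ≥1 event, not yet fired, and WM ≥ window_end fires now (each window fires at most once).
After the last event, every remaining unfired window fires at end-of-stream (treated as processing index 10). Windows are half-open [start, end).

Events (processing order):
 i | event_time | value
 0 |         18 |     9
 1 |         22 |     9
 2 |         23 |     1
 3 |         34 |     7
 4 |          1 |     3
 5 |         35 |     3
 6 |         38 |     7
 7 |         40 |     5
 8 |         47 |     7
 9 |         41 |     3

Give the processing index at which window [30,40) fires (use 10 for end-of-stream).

i=0 t=18 v=9: → [18,28),[12,22); WM=−∞
i=1 t=22 v=9: → [18,28); WM=−∞
i=2 t=23 v=1: → [18,28); WM=21
i=3 t=34 v=7: → [30,40); WM=21
i=4 t=1 v=3: DROP (t<21-2); WM=21
i=5 t=35 v=3: → [30,40); WM=33; [12,22) fires=9 [18,28) fires=19
i=6 t=38 v=7: → [36,46),[30,40); WM=33
i=7 t=40 v=5: → [36,46); WM=33
i=8 t=47 v=7: → [42,52); WM=45; [30,40) fires=17
i=9 t=41 v=3: DROP (t<45-2); WM=45

8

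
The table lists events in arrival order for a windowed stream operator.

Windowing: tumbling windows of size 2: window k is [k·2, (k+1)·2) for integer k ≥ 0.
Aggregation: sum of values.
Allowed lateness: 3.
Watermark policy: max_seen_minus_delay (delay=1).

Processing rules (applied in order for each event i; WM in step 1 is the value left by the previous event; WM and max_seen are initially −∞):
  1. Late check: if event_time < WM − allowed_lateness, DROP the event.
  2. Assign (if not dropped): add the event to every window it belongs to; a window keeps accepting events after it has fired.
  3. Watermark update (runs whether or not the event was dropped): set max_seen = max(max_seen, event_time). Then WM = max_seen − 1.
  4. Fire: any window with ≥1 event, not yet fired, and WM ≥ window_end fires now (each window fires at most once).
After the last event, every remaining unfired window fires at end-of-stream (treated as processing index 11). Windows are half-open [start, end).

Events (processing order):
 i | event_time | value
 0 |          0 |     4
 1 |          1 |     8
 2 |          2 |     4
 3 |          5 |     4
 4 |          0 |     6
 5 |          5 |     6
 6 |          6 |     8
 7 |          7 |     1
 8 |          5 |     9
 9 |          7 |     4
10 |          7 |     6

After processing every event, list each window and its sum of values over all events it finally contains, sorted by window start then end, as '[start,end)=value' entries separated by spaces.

i=0 t=0 v=4: → [0,2); WM=-1
i=1 t=1 v=8: → [0,2); WM=0
i=2 t=2 v=4: → [2,4); WM=1
i=3 t=5 v=4: → [4,6); WM=4; [0,2) fires=12 [2,4) fires=4
i=4 t=0 v=6: DROP (t<4-3); WM=4
i=5 t=5 v=6: → [4,6); WM=4
i=6 t=6 v=8: → [6,8); WM=5
i=7 t=7 v=1: → [6,8); WM=6; [4,6) fires=10
i=8 t=5 v=9: → [4,6); WM=6
i=9 t=7 v=4: → [6,8); WM=6
i=10 t=7 v=6: → [6,8); WM=6

[0,2)=12 [2,4)=4 [4,6)=19 [6,8)=19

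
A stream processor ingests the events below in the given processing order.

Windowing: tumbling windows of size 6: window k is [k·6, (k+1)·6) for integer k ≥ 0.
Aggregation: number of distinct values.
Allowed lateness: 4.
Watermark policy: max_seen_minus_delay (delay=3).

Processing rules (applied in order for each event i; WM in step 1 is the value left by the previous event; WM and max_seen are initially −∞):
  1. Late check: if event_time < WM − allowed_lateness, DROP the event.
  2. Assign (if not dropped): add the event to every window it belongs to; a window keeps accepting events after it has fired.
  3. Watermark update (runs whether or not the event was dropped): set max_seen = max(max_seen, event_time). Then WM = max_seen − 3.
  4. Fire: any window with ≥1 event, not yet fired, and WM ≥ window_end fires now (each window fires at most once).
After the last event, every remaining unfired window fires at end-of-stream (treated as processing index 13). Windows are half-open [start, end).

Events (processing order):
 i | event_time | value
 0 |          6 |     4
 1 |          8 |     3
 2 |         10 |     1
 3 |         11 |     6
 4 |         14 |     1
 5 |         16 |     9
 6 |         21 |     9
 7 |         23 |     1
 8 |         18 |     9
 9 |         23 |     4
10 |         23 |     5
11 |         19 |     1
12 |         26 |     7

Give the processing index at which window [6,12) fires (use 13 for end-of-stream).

5

i=0 t=6 v=4: → [6,12); WM=3
i=1 t=8 v=3: → [6,12); WM=5
i=2 t=10 v=1: → [6,12); WM=7
i=3 t=11 v=6: → [6,12); WM=8
i=4 t=14 v=1: → [12,18); WM=11
i=5 t=16 v=9: → [12,18); WM=13; [6,12) fires=4
i=6 t=21 v=9: → [18,24); WM=18; [12,18) fires=2
i=7 t=23 v=1: → [18,24); WM=20
i=8 t=18 v=9: → [18,24); WM=20
i=9 t=23 v=4: → [18,24); WM=20
i=10 t=23 v=5: → [18,24); WM=20
i=11 t=19 v=1: → [18,24); WM=20
i=12 t=26 v=7: → [24,30); WM=23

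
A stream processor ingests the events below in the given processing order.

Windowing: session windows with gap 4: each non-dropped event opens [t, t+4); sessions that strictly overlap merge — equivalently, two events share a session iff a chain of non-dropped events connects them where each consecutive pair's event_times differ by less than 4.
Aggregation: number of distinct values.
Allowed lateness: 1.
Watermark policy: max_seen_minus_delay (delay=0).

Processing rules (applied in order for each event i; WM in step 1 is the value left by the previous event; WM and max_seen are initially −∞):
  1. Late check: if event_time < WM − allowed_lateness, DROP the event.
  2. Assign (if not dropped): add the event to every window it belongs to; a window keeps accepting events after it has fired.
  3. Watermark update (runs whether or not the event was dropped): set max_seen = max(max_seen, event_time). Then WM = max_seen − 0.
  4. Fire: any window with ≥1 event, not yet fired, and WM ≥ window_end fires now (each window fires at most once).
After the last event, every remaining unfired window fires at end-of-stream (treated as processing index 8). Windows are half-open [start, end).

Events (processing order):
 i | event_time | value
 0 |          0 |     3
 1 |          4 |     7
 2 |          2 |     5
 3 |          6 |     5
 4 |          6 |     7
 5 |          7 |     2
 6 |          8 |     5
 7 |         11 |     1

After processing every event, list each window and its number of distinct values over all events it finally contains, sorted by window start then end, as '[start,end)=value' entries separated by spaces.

[0,4)=1 [4,15)=4

i=0 t=0 v=3: → [0,4); WM=0
i=1 t=4 v=7: → [4,8); WM=4
i=2 t=2 v=5: DROP (t<4-1); WM=4
i=3 t=6 v=5: → [4,10); WM=6
i=4 t=6 v=7: → [4,10); WM=6
i=5 t=7 v=2: → [4,11); WM=7
i=6 t=8 v=5: → [4,12); WM=8
i=7 t=11 v=1: → [4,15); WM=11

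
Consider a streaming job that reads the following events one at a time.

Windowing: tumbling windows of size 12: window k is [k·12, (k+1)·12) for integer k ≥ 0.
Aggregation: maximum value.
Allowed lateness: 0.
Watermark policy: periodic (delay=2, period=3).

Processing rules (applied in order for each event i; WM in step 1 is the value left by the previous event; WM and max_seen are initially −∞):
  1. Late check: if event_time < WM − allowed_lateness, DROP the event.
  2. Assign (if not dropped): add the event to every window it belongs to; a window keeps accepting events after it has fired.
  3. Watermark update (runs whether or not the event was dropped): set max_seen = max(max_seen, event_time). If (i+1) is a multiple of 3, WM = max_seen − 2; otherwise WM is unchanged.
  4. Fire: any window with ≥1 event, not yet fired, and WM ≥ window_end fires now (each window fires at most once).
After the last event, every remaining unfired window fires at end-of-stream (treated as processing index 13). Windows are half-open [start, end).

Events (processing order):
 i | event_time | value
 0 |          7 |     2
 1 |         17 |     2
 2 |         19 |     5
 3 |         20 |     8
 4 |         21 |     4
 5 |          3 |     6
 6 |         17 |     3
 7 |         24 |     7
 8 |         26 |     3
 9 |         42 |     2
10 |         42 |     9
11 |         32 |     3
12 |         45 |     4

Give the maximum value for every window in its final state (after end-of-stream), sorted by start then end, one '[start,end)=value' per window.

[0,12)=2 [12,24)=8 [24,36)=7 [36,48)=9

i=0 t=7 v=2: → [0,12); WM=−∞
i=1 t=17 v=2: → [12,24); WM=−∞
i=2 t=19 v=5: → [12,24); WM=17; [0,12) fires=2
i=3 t=20 v=8: → [12,24); WM=17
i=4 t=21 v=4: → [12,24); WM=17
i=5 t=3 v=6: DROP (t<17-0); WM=19
i=6 t=17 v=3: DROP (t<19-0); WM=19
i=7 t=24 v=7: → [24,36); WM=19
i=8 t=26 v=3: → [24,36); WM=24; [12,24) fires=8
i=9 t=42 v=2: → [36,48); WM=24
i=10 t=42 v=9: → [36,48); WM=24
i=11 t=32 v=3: → [24,36); WM=40; [24,36) fires=7
i=12 t=45 v=4: → [36,48); WM=40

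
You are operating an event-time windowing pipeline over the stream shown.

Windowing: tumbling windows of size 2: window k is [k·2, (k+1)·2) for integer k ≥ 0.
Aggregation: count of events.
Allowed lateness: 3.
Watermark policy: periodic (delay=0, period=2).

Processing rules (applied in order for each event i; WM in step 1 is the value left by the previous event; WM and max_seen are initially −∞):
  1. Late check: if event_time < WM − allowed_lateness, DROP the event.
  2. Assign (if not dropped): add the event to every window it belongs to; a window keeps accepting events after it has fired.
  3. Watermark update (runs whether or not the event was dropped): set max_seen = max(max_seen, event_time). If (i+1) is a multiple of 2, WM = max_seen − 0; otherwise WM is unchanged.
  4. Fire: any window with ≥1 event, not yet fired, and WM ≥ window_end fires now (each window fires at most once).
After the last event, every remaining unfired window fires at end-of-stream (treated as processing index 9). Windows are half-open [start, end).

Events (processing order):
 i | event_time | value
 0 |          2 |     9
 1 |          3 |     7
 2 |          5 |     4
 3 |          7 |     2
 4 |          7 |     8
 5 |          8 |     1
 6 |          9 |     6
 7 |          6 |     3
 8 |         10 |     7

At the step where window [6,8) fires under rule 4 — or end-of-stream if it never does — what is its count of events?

2

i=0 t=2 v=9: → [2,4); WM=−∞
i=1 t=3 v=7: → [2,4); WM=3
i=2 t=5 v=4: → [4,6); WM=3
i=3 t=7 v=2: → [6,8); WM=7; [2,4) fires=2 [4,6) fires=1
i=4 t=7 v=8: → [6,8); WM=7
i=5 t=8 v=1: → [8,10); WM=8; [6,8) fires=2
i=6 t=9 v=6: → [8,10); WM=8
i=7 t=6 v=3: → [6,8); WM=9
i=8 t=10 v=7: → [10,12); WM=9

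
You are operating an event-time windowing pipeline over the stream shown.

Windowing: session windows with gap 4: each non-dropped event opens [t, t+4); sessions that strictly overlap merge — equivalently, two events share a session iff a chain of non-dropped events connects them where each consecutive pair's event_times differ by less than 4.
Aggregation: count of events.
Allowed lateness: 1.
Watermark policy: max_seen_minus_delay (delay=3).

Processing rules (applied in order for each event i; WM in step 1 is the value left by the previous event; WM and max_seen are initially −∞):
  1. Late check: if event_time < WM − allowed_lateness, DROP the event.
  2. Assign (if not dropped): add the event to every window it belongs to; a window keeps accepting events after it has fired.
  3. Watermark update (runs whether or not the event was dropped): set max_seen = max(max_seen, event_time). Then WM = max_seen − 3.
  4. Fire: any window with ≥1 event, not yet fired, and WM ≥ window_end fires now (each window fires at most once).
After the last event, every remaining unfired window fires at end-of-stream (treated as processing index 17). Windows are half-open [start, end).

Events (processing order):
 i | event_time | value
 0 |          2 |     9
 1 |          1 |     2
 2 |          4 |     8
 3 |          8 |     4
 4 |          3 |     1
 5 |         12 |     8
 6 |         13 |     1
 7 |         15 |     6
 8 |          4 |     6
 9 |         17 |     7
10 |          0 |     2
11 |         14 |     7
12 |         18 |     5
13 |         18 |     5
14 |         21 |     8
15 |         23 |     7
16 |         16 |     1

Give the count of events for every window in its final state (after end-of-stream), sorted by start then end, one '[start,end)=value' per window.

i=0 t=2 v=9: → [2,6); WM=-1
i=1 t=1 v=2: → [1,6); WM=-1
i=2 t=4 v=8: → [1,8); WM=1
i=3 t=8 v=4: → [8,12); WM=5
i=4 t=3 v=1: DROP (t<5-1); WM=5
i=5 t=12 v=8: → [12,16); WM=9
i=6 t=13 v=1: → [12,17); WM=10
i=7 t=15 v=6: → [12,19); WM=12
i=8 t=4 v=6: DROP (t<12-1); WM=12
i=9 t=17 v=7: → [12,21); WM=14
i=10 t=0 v=2: DROP (t<14-1); WM=14
i=11 t=14 v=7: → [12,21); WM=14
i=12 t=18 v=5: → [12,22); WM=15
i=13 t=18 v=5: → [12,22); WM=15
i=14 t=21 v=8: → [12,25); WM=18
i=15 t=23 v=7: → [12,27); WM=20
i=16 t=16 v=1: DROP (t<20-1); WM=20

[1,8)=3 [8,12)=1 [12,27)=9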